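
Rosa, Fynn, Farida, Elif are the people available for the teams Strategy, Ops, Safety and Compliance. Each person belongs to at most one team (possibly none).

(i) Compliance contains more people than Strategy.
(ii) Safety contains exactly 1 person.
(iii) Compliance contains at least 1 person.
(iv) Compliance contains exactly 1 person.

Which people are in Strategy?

Strategy = {}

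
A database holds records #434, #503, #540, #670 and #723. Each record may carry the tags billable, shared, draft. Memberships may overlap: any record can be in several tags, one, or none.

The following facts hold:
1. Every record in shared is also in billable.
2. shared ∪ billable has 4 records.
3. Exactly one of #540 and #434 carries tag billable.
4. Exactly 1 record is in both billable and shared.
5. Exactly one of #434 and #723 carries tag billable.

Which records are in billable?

billable = {#503, #540, #670, #723}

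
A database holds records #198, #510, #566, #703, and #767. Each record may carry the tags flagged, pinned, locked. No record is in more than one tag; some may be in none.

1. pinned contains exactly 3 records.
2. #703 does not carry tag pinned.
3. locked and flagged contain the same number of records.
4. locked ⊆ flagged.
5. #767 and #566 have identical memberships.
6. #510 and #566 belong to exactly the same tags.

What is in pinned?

pinned = {#510, #566, #767}

From (2): #703 ∉ pinned.
Suppose #198 ∈ pinned: no assignment then satisfies all the clues, so #198 ∉ pinned.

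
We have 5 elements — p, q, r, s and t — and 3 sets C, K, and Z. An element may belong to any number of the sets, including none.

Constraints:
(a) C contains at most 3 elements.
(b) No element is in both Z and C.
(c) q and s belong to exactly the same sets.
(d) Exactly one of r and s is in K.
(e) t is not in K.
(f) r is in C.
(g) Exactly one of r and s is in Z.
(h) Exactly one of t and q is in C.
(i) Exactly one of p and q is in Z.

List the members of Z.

Z = {q, s}

From (e): t ∉ K.
From (f): r ∈ C.
(b) (disjoint): r ∉ Z.
(g) (exactly one): s ∈ Z.
(b) (disjoint): s ∉ C.
(c): q matches s: q ∉ C.
(c): q matches s: q ∈ Z.
(h) (exactly one): t ∈ C.
(i) (exactly one): p ∉ Z.
(b) (disjoint): t ∉ Z.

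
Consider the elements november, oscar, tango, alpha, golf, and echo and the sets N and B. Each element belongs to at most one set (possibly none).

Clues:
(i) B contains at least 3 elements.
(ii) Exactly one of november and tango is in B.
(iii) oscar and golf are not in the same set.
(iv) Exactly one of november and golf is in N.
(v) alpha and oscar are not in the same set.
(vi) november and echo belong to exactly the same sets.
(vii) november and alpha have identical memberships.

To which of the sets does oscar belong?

oscar: none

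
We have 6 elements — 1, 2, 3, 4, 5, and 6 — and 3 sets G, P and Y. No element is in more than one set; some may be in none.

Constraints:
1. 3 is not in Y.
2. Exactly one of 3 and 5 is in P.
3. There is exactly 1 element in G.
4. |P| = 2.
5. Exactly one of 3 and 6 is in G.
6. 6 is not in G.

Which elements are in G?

G = {3}

From (1): 3 ∉ Y.
From (6): 6 ∉ G.
(5) (exactly one): 3 ∈ G.
(2) (exactly one): 5 ∈ P.
(3): G already has 1, so the rest are out.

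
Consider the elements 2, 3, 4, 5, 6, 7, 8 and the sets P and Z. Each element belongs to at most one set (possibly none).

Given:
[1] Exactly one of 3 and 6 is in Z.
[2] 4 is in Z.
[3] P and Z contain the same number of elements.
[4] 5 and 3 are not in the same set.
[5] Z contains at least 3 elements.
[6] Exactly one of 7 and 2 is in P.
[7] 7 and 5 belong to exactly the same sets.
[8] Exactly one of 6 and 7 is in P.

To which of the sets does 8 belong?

From (2): 4 ∈ Z.
Suppose 8 ∉ P: no assignment then satisfies all the clues, so 8 ∈ P.

8: P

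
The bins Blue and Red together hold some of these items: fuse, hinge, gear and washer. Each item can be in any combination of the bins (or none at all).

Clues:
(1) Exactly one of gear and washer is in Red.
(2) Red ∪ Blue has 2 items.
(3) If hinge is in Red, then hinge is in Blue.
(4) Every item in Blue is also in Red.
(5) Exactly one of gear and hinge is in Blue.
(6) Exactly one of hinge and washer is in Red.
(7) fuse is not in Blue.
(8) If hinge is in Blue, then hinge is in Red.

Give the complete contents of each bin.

Blue = {hinge}; Red = {gear, hinge}

From (7): fuse ∉ Blue.
Suppose fuse ∈ Red: no assignment then satisfies all the clues, so fuse ∉ Red.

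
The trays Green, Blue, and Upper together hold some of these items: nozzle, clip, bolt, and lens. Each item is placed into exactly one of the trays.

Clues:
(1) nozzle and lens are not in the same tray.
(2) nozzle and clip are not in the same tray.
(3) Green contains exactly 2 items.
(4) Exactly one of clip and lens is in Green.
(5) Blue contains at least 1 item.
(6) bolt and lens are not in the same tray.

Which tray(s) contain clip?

clip: Green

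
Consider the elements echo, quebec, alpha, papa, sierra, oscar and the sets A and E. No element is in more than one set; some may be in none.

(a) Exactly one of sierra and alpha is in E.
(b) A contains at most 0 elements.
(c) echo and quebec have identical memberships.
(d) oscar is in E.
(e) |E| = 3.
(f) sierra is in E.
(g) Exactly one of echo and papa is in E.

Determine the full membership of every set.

A = {}; E = {oscar, papa, sierra}

From (d): oscar ∈ E.
From (f): sierra ∈ E.
(a) (exactly one): alpha ∉ E.
(b): A already has 0, so the rest are out.
Suppose echo ∈ E: no assignment then satisfies all the clues, so echo ∉ E.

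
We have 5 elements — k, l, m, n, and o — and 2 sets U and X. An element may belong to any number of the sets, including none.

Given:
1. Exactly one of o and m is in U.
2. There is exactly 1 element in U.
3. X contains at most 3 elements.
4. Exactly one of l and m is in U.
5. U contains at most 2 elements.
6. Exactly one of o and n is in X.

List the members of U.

U = {m}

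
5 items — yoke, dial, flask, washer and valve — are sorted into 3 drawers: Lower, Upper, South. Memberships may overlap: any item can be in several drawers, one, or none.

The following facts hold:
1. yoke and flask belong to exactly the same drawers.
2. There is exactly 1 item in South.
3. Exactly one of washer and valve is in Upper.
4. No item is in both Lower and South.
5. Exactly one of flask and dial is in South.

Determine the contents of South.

South = {dial}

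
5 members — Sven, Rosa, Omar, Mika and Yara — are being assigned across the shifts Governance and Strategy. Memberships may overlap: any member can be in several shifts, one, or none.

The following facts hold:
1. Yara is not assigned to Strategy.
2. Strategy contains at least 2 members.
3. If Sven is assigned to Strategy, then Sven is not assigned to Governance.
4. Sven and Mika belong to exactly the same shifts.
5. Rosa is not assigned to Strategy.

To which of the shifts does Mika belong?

From (1): Yara ∉ Strategy.
From (5): Rosa ∉ Strategy.
Suppose Mika ∈ Governance: no assignment then satisfies all the clues, so Mika ∉ Governance.

Mika: Strategy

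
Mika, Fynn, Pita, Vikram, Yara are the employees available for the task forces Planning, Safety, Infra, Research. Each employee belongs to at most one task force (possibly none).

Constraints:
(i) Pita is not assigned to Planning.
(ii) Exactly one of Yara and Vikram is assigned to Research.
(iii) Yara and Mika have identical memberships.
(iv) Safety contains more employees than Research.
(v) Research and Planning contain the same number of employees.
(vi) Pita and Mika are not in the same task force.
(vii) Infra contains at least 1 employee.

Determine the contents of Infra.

Infra = {Pita}

From (i): Pita ∉ Planning.
Suppose Mika ∈ Infra: no assignment then satisfies all the clues, so Mika ∉ Infra.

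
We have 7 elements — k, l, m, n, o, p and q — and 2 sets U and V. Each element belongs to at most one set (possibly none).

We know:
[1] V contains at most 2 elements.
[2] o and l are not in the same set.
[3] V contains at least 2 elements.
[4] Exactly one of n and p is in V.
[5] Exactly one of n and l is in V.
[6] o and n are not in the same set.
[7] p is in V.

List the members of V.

V = {l, p}

From (7): p ∈ V.
(4) (exactly one): n ∉ V.
(5) (exactly one): l ∈ V.
(1): V already has 2, so the rest are out.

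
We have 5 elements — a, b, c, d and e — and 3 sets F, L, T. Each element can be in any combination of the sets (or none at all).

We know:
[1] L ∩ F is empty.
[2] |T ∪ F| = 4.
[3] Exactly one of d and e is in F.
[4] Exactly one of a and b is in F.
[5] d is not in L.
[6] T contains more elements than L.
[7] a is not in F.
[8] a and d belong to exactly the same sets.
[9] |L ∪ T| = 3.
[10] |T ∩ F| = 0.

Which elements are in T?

From (5): d ∉ L.
From (7): a ∉ F.
(4) (exactly one): b ∈ F.
(8): d matches a: d ∉ F.
(8): a matches d: a ∉ L.
(1) (disjoint): b ∉ L.
(3) (exactly one): e ∈ F.
(1) (disjoint): e ∉ L.
Suppose a ∉ T: no assignment then satisfies all the clues, so a ∈ T.

T = {a, d}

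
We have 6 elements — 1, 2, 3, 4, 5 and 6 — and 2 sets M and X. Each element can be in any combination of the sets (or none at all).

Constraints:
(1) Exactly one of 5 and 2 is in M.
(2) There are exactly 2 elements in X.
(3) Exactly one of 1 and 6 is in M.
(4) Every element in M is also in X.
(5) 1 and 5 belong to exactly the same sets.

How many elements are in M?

2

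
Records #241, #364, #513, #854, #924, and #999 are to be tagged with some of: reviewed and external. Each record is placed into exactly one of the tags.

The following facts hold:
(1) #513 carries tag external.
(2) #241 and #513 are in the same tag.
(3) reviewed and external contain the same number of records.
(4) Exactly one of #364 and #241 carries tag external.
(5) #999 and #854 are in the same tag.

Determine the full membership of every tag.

reviewed = {#364, #854, #999}; external = {#241, #513, #924}

From (1): #513 ∈ external.
(2): #241 matches #513: #241 ∉ reviewed.
(2): #241 matches #513: #241 ∈ external.
(4) (exactly one): #364 ∉ external.
Only one tag left: #364 ∈ reviewed.
Suppose #854 ∉ reviewed: no assignment then satisfies all the clues, so #854 ∈ reviewed.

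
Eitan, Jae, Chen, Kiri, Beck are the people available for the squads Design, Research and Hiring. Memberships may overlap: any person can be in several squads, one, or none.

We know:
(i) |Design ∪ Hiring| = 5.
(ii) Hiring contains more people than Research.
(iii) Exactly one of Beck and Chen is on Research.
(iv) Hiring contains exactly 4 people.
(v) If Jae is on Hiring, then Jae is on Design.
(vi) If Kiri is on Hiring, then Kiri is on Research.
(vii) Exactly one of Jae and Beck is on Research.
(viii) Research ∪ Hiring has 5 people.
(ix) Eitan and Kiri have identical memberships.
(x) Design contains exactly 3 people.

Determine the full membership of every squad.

Design = {Beck, Chen, Jae}; Research = {Beck, Eitan, Kiri}; Hiring = {Chen, Eitan, Jae, Kiri}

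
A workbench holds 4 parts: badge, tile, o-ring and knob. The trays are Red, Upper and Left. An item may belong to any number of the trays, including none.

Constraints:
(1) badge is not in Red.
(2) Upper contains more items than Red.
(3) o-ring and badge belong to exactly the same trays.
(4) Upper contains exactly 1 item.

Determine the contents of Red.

From (1): badge ∉ Red.
(3): o-ring matches badge: o-ring ∉ Red.
Suppose tile ∈ Red: no assignment then satisfies all the clues, so tile ∉ Red.

Red = {}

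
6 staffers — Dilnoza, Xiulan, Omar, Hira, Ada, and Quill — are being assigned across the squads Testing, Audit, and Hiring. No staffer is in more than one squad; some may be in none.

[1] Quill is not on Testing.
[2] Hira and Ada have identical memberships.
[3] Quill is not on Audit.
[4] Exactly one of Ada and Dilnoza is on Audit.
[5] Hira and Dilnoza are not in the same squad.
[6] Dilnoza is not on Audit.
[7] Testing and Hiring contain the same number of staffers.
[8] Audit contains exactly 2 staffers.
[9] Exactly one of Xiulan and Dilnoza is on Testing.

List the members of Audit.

From (1): Quill ∉ Testing.
From (3): Quill ∉ Audit.
From (6): Dilnoza ∉ Audit.
(4) (exactly one): Ada ∈ Audit.
(2): Hira matches Ada: Hira ∉ Testing.
(2): Hira matches Ada: Hira ∈ Audit.
(8): Audit already has 2, so the rest are out.

Audit = {Ada, Hira}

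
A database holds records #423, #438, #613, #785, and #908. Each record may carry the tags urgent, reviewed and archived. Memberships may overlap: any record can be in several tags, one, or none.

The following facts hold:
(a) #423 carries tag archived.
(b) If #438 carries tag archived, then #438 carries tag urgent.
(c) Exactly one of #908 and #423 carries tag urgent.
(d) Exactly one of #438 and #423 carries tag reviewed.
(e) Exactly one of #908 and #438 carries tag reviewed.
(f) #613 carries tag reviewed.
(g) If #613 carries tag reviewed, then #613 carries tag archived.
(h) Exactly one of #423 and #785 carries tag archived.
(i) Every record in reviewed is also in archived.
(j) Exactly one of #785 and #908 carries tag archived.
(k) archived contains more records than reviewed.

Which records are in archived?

From (a): #423 ∈ archived.
From (f): #613 ∈ reviewed.
(g): #613 ∈ archived.
(h) (exactly one): #785 ∉ archived.
(i) contrapositive: #785 ∉ reviewed.
(j) (exactly one): #908 ∈ archived.
Suppose #438 ∉ archived: no assignment then satisfies all the clues, so #438 ∈ archived.

archived = {#423, #438, #613, #908}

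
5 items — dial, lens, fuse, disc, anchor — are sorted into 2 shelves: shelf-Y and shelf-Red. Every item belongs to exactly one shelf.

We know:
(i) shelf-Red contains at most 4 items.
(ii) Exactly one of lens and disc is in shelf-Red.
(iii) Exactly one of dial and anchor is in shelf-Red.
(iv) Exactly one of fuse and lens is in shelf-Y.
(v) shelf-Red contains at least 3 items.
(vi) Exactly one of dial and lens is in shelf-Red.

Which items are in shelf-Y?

shelf-Y = {anchor, lens}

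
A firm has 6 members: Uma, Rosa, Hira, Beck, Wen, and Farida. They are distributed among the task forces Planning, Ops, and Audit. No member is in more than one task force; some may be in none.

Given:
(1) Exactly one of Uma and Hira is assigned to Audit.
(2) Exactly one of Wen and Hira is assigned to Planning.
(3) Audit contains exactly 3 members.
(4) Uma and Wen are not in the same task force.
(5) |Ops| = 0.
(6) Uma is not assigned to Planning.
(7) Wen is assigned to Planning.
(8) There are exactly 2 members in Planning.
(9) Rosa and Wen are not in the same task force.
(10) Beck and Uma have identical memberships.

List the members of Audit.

Audit = {Beck, Rosa, Uma}

From (6): Uma ∉ Planning.
From (7): Wen ∈ Planning.
(2) (exactly one): Hira ∉ Planning.
(5): Ops already has 0, so the rest are out.
(9): Rosa ∉ Planning.
(10): Beck matches Uma: Beck ∉ Planning.
(8): only 2 candidates remain for Planning, so all are in.
Suppose Uma ∉ Audit: no assignment then satisfies all the clues, so Uma ∈ Audit.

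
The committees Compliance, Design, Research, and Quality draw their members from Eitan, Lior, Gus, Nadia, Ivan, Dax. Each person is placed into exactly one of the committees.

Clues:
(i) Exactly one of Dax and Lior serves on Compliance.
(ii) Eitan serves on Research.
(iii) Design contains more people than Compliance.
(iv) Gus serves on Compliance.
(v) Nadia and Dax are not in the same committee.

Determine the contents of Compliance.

Compliance = {Dax, Gus}

From (ii): Eitan ∈ Research.
From (iv): Gus ∈ Compliance.
Suppose Lior ∈ Compliance: no assignment then satisfies all the clues, so Lior ∉ Compliance.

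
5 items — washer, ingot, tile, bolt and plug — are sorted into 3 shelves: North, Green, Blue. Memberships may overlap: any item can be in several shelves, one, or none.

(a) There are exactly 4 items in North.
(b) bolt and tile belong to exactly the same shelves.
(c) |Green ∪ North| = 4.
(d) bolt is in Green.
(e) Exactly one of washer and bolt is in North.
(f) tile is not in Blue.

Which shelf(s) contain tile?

From (d): bolt ∈ Green.
From (f): tile ∉ Blue.
(b): tile matches bolt: tile ∈ Green.
(b): bolt matches tile: bolt ∉ Blue.
Suppose tile ∉ North: no assignment then satisfies all the clues, so tile ∈ North.

tile: Green, North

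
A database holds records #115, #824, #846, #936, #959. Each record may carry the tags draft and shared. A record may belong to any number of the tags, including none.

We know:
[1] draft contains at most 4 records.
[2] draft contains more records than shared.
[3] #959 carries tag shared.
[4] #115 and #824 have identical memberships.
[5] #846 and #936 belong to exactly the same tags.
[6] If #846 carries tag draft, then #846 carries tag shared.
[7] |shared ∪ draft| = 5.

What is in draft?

draft = {#115, #824, #846, #936}

From (3): #959 ∈ shared.
Suppose #115 ∉ draft: no assignment then satisfies all the clues, so #115 ∈ draft.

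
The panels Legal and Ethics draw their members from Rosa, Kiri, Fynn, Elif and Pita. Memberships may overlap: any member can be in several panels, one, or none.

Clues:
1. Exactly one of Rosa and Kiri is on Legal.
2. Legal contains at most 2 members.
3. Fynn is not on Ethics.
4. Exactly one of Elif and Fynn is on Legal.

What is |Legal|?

2

From (3): Fynn ∉ Ethics.
Suppose Pita ∈ Legal: no assignment then satisfies all the clues, so Pita ∉ Legal.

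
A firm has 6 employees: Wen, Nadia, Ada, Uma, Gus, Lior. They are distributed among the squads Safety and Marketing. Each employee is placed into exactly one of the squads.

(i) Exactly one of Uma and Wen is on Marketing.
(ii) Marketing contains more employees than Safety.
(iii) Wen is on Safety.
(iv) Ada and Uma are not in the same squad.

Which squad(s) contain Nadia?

From (iii): Wen ∈ Safety.
(i) (exactly one): Uma ∈ Marketing.
(iv): Ada ∉ Marketing.
Only one squad left: Ada ∈ Safety.
Suppose Nadia ∈ Safety: no assignment then satisfies all the clues, so Nadia ∉ Safety.

Nadia: Marketing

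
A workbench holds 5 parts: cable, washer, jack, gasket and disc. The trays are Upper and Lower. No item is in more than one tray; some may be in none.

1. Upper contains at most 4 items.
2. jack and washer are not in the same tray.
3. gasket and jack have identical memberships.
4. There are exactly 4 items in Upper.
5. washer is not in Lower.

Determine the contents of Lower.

Lower = {}

From (5): washer ∉ Lower.
Suppose cable ∈ Lower: no assignment then satisfies all the clues, so cable ∉ Lower.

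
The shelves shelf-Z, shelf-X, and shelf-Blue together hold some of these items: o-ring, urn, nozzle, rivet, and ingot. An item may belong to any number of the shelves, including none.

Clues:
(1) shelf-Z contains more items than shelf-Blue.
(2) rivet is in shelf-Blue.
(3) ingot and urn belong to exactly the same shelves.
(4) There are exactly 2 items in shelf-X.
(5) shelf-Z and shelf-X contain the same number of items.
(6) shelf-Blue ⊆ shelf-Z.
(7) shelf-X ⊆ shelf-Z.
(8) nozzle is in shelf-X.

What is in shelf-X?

shelf-X = {nozzle, rivet}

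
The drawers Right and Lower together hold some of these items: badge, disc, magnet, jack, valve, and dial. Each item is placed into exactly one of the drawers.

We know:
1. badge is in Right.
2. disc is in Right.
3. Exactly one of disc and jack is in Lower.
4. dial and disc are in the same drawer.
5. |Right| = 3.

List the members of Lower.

Lower = {jack, magnet, valve}

From (1): badge ∈ Right.
From (2): disc ∈ Right.
(3) (exactly one): jack ∈ Lower.
(4): dial matches disc: dial ∈ Right.
(5): Right already has 3, so the rest are out.
Only one drawer left: magnet ∈ Lower.
Only one drawer left: valve ∈ Lower.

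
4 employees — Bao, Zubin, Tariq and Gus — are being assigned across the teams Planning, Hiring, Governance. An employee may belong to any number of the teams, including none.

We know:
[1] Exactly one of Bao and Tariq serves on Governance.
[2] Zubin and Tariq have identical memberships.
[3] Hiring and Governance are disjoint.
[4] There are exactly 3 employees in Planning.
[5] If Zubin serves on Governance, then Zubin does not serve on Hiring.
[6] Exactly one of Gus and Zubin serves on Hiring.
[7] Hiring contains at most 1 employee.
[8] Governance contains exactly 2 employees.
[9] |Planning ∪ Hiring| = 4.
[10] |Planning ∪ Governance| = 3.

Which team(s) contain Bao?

Bao: Planning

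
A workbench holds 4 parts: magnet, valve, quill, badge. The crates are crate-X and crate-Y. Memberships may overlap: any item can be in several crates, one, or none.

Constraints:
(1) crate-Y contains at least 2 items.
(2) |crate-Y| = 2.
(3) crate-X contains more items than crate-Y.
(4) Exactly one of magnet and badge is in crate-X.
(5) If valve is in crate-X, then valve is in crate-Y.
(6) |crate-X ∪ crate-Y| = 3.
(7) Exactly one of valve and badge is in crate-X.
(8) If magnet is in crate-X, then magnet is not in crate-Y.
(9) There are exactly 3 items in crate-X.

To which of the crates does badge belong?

badge: none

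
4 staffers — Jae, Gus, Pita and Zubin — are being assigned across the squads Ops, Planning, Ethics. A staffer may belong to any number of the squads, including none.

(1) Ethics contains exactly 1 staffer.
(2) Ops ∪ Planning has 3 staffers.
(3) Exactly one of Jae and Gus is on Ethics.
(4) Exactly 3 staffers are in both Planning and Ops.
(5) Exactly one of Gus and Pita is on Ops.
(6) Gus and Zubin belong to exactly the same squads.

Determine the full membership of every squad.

Ops = {Gus, Jae, Zubin}; Planning = {Gus, Jae, Zubin}; Ethics = {Jae}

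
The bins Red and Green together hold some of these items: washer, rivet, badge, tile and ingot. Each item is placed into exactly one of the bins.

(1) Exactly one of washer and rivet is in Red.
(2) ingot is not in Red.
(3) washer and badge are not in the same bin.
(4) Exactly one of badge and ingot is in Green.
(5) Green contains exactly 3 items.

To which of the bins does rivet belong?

From (2): ingot ∉ Red.
Only one bin left: ingot ∈ Green.
(4) (exactly one): badge ∉ Green.
Only one bin left: badge ∈ Red.
(3): washer ∉ Red.
Only one bin left: washer ∈ Green.
(1) (exactly one): rivet ∈ Red.
(5): only 3 candidates remain for Green, so all are in.

rivet: Red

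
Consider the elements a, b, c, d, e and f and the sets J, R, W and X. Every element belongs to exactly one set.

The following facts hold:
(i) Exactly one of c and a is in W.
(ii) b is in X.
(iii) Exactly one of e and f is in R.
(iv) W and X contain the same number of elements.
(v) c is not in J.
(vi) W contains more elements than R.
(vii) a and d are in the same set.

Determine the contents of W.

W = {a, d}

From (ii): b ∈ X.
From (v): c ∉ J.
Suppose a ∉ W: no assignment then satisfies all the clues, so a ∈ W.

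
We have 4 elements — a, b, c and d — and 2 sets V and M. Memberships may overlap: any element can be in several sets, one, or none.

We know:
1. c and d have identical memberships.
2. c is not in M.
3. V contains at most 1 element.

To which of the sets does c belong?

From (2): c ∉ M.
(1): d matches c: d ∉ M.
Suppose c ∈ V: no assignment then satisfies all the clues, so c ∉ V.

c: none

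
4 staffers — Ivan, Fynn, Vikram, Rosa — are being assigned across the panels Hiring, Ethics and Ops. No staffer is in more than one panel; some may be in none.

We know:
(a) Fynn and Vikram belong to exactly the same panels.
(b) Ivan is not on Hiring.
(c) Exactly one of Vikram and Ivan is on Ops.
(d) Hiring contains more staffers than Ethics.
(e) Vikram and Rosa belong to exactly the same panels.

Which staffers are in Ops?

Ops = {Ivan}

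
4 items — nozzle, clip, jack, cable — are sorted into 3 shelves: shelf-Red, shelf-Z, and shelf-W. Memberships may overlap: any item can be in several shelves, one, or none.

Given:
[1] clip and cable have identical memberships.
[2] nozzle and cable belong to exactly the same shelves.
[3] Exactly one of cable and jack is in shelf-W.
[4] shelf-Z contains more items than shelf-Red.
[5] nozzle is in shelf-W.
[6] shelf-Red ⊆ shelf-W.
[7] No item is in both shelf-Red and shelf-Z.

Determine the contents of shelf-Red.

shelf-Red = {}

From (5): nozzle ∈ shelf-W.
(2): cable matches nozzle: cable ∈ shelf-W.
(3) (exactly one): jack ∉ shelf-W.
(6) contrapositive: jack ∉ shelf-Red.
(1): clip matches cable: clip ∈ shelf-W.
Suppose nozzle ∈ shelf-Red: no assignment then satisfies all the clues, so nozzle ∉ shelf-Red.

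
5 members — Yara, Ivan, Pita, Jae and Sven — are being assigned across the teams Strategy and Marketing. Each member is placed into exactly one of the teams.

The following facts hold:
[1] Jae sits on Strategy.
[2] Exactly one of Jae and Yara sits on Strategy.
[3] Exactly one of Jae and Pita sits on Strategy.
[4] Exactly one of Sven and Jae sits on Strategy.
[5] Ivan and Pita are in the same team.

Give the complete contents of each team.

Strategy = {Jae}; Marketing = {Ivan, Pita, Sven, Yara}

From (1): Jae ∈ Strategy.
(2) (exactly one): Yara ∉ Strategy.
(3) (exactly one): Pita ∉ Strategy.
(4) (exactly one): Sven ∉ Strategy.
(5): Ivan matches Pita: Ivan ∉ Strategy.
Only one team left: Yara ∈ Marketing.
Only one team left: Ivan ∈ Marketing.
Only one team left: Pita ∈ Marketing.
Only one team left: Sven ∈ Marketing.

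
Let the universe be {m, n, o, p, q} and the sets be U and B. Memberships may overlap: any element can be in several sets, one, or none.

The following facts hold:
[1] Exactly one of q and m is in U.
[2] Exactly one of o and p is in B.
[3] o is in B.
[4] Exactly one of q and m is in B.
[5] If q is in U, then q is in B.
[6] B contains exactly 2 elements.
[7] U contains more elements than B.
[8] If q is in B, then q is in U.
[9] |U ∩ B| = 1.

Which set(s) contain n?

n: U

From (3): o ∈ B.
(2) (exactly one): p ∉ B.
Suppose n ∉ U: no assignment then satisfies all the clues, so n ∈ U.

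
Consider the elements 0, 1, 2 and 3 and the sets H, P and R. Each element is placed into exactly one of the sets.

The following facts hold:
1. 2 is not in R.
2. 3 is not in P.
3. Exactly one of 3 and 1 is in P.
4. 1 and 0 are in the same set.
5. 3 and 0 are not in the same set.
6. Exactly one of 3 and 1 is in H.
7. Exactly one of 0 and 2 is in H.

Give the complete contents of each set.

From (1): 2 ∉ R.
From (2): 3 ∉ P.
(3) (exactly one): 1 ∈ P.
(4): 0 matches 1: 0 ∉ H.
(4): 0 matches 1: 0 ∈ P.
(6) (exactly one): 3 ∈ H.
(7) (exactly one): 2 ∈ H.

H = {2, 3}; P = {0, 1}; R = {}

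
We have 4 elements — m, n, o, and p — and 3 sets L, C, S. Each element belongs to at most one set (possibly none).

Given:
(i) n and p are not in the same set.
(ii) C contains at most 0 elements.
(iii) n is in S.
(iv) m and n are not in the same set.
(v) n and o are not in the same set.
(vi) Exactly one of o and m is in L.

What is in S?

S = {n}

From (iii): n ∈ S.
(i): p ∉ S.
(ii): C already has 0, so the rest are out.
(iv): m ∉ S.
(v): o ∉ S.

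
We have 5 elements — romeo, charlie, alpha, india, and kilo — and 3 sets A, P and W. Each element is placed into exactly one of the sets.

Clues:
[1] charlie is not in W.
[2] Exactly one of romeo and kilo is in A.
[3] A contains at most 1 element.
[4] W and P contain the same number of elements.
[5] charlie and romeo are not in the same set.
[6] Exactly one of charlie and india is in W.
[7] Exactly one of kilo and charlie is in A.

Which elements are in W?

W = {india, romeo}

From (1): charlie ∉ W.
(6) (exactly one): india ∈ W.
Suppose romeo ∉ W: no assignment then satisfies all the clues, so romeo ∈ W.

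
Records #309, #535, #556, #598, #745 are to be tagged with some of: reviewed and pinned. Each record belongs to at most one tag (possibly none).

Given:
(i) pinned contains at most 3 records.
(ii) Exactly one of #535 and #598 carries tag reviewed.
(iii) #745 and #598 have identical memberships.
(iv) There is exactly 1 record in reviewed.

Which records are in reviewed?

reviewed = {#535}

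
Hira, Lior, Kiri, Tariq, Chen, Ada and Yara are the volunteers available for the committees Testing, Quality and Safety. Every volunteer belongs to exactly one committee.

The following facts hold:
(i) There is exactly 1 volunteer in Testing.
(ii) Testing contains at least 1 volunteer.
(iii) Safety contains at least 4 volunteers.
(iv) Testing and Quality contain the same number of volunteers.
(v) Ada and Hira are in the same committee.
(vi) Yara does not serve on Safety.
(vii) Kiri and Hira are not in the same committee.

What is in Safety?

Safety = {Ada, Chen, Hira, Lior, Tariq}

From (vi): Yara ∉ Safety.
Suppose Hira ∉ Safety: no assignment then satisfies all the clues, so Hira ∈ Safety.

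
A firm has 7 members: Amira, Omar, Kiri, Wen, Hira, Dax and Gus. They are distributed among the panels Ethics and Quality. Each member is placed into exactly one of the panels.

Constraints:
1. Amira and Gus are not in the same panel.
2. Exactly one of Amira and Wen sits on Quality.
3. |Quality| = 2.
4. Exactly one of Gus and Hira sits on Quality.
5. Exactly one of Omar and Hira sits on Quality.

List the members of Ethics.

Ethics = {Dax, Gus, Kiri, Omar, Wen}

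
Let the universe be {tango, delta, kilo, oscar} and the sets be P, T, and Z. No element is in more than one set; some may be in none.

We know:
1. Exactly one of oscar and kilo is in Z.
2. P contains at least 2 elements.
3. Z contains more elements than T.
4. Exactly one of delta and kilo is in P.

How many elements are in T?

0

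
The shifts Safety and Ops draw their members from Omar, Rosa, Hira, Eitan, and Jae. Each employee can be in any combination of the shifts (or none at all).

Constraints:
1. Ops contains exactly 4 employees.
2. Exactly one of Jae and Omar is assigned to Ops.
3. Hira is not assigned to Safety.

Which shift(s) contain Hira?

From (3): Hira ∉ Safety.
Suppose Hira ∉ Ops: no assignment then satisfies all the clues, so Hira ∈ Ops.

Hira: Ops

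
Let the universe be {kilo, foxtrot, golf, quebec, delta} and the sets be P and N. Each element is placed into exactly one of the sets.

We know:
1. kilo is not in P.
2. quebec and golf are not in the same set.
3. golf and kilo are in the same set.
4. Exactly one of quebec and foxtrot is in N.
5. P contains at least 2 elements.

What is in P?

From (1): kilo ∉ P.
(3): golf matches kilo: golf ∉ P.
Only one set left: kilo ∈ N.
Only one set left: golf ∈ N.
(2): quebec ∉ N.
(4) (exactly one): foxtrot ∈ N.
(5): only 2 candidates remain for P, so all are in.

P = {delta, quebec}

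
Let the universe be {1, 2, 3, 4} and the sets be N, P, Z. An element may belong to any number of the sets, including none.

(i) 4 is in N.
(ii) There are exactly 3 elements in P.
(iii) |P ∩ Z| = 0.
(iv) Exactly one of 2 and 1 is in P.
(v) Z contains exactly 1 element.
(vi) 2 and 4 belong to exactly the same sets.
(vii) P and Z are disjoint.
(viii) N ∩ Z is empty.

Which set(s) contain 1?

1: Z

From (i): 4 ∈ N.
(vi): 2 matches 4: 2 ∈ N.
(viii) (disjoint): 2 ∉ Z.
(viii) (disjoint): 4 ∉ Z.
Suppose 1 ∈ N: no assignment then satisfies all the clues, so 1 ∉ N.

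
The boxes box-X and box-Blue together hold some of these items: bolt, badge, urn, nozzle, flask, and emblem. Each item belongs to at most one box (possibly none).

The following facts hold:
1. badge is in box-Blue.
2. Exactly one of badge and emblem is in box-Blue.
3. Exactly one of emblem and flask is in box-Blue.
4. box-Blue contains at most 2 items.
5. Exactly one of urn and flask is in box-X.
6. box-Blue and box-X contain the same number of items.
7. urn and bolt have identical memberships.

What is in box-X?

From (1): badge ∈ box-Blue.
(2) (exactly one): emblem ∉ box-Blue.
(3) (exactly one): flask ∈ box-Blue.
(4): box-Blue already has 2, so the rest are out.
(5) (exactly one): urn ∈ box-X.
(7): bolt matches urn: bolt ∈ box-X.
Suppose nozzle ∈ box-X: no assignment then satisfies all the clues, so nozzle ∉ box-X.

box-X = {bolt, urn}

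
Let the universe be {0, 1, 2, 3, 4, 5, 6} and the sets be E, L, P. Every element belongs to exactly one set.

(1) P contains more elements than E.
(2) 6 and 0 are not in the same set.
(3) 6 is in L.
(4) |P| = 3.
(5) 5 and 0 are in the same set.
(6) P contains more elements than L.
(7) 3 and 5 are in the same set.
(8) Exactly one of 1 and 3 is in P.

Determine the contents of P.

P = {0, 3, 5}

From (3): 6 ∈ L.
(2): 0 ∉ L.
(5): 5 matches 0: 5 ∉ L.
(7): 3 matches 5: 3 ∉ L.
Suppose 0 ∉ P: no assignment then satisfies all the clues, so 0 ∈ P.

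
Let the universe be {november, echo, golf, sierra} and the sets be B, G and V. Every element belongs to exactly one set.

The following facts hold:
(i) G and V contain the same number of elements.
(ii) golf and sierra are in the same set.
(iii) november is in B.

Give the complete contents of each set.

B = {echo, golf, november, sierra}; G = {}; V = {}

From (iii): november ∈ B.
Suppose echo ∉ B: no assignment then satisfies all the clues, so echo ∈ B.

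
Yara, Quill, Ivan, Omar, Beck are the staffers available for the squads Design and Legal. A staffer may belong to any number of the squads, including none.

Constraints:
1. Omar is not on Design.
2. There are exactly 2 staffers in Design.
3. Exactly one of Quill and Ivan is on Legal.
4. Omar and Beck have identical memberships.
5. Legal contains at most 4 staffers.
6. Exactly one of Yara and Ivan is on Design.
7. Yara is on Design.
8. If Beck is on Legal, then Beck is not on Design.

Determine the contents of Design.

Design = {Quill, Yara}

From (1): Omar ∉ Design.
From (7): Yara ∈ Design.
(4): Beck matches Omar: Beck ∉ Design.
(6) (exactly one): Ivan ∉ Design.
(2): only 2 candidates remain for Design, so all are in.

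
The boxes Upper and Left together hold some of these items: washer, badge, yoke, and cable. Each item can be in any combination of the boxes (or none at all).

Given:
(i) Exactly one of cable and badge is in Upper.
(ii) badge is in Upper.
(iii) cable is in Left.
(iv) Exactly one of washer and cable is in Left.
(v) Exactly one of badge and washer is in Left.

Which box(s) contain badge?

From (ii): badge ∈ Upper.
From (iii): cable ∈ Left.
(i) (exactly one): cable ∉ Upper.
(iv) (exactly one): washer ∉ Left.
(v) (exactly one): badge ∈ Left.

badge: Left, Upper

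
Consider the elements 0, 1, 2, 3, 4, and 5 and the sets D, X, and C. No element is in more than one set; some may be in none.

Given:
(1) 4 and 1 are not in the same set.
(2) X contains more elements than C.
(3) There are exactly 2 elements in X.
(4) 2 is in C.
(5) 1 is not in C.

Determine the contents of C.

From (4): 2 ∈ C.
From (5): 1 ∉ C.
Suppose 0 ∈ C: no assignment then satisfies all the clues, so 0 ∉ C.

C = {2}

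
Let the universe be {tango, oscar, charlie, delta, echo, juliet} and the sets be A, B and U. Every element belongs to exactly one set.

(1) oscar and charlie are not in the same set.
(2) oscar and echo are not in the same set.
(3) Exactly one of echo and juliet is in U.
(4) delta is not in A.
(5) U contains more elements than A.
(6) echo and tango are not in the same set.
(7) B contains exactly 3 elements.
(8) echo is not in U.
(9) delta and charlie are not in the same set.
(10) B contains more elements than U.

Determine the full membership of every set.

A = {echo}; B = {delta, oscar, tango}; U = {charlie, juliet}

From (4): delta ∉ A.
From (8): echo ∉ U.
(3) (exactly one): juliet ∈ U.
Suppose tango ∈ A: no assignment then satisfies all the clues, so tango ∉ A.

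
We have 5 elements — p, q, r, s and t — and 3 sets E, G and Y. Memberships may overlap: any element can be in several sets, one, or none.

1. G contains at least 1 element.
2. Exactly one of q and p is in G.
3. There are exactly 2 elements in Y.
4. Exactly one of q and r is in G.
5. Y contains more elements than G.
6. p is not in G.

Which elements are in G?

G = {q}

From (6): p ∉ G.
(2) (exactly one): q ∈ G.
(4) (exactly one): r ∉ G.
Suppose s ∈ G: no assignment then satisfies all the clues, so s ∉ G.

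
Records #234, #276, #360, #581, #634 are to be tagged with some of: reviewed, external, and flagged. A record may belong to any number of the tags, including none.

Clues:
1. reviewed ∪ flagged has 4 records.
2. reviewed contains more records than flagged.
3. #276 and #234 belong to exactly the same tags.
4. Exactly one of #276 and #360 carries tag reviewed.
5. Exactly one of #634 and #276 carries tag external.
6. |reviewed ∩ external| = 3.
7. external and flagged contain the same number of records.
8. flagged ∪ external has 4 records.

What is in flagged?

flagged = {#234, #276, #634}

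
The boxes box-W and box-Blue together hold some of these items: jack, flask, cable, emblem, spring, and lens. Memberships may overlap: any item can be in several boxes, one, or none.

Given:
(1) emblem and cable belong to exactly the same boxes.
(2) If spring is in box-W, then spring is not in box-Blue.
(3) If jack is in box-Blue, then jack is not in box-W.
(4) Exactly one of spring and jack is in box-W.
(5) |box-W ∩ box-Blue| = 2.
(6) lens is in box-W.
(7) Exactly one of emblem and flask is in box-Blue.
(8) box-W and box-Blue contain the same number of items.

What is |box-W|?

3

From (6): lens ∈ box-W.
Suppose flask ∉ box-W: no assignment then satisfies all the clues, so flask ∈ box-W.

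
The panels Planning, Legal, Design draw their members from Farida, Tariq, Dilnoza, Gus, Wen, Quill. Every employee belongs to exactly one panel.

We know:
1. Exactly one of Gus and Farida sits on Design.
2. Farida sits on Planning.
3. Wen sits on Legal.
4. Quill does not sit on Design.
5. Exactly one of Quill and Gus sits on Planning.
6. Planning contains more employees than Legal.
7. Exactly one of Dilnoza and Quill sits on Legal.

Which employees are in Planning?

Planning = {Farida, Quill, Tariq}

From (2): Farida ∈ Planning.
From (3): Wen ∈ Legal.
From (4): Quill ∉ Design.
(1) (exactly one): Gus ∈ Design.
(5) (exactly one): Quill ∈ Planning.
(7) (exactly one): Dilnoza ∈ Legal.
Suppose Tariq ∉ Planning: no assignment then satisfies all the clues, so Tariq ∈ Planning.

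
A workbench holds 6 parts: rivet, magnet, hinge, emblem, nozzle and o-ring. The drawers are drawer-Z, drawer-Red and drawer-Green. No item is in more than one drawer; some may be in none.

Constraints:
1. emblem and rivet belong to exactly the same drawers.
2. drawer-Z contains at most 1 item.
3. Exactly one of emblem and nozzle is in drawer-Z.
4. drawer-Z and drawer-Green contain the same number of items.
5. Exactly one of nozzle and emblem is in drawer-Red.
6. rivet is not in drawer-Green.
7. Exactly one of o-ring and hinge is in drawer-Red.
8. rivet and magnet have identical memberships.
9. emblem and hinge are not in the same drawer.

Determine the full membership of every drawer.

drawer-Z = {nozzle}; drawer-Red = {emblem, magnet, o-ring, rivet}; drawer-Green = {hinge}

From (6): rivet ∉ drawer-Green.
(1): emblem matches rivet: emblem ∉ drawer-Green.
(8): magnet matches rivet: magnet ∉ drawer-Green.
Suppose rivet ∈ drawer-Z: no assignment then satisfies all the clues, so rivet ∉ drawer-Z.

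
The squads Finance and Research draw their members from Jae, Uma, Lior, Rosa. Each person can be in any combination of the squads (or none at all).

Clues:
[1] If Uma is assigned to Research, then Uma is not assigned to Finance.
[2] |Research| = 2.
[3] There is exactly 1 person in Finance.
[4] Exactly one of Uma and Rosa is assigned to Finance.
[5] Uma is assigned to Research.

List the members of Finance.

Finance = {Rosa}

From (5): Uma ∈ Research.
(1): Uma ∉ Finance.
(4) (exactly one): Rosa ∈ Finance.
(3): Finance already has 1, so the rest are out.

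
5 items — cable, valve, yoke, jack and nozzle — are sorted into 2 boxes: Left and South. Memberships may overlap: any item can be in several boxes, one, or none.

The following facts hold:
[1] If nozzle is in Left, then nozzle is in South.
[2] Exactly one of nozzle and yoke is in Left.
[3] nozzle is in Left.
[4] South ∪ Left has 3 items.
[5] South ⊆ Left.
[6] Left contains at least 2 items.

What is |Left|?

3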